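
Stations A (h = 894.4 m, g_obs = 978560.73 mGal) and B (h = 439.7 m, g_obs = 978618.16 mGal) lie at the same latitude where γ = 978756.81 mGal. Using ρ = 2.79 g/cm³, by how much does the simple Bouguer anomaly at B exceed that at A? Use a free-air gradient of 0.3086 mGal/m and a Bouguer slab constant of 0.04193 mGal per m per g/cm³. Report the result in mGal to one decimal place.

Δg_SB(A) = 978560.73 − 978756.81 + 0.3086×894.4 − 0.04193×2.79×894.4 = -24.70 mGal
Δg_SB(B) = 978618.16 − 978756.81 + 0.3086×439.7 − 0.04193×2.79×439.7 = -54.40 mGal
Difference = -54.40 − (-24.70) = -29.70 mGal

-29.7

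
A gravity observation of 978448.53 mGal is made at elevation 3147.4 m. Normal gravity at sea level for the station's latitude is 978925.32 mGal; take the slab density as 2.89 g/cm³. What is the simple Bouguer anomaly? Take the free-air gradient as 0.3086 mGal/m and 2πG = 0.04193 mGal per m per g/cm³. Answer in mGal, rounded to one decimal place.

Free-air correction = 0.3086 × 3147.4 = 971.29 mGal
Free-air anomaly = 978448.53 − 978925.32 + (971.29) = 494.50 mGal
Bouguer slab correction = 0.04193 × 2.89 × 3147.4 = 381.39 mGal
Simple Bouguer anomaly = 494.50 − (381.39) = 113.11 mGal

113.1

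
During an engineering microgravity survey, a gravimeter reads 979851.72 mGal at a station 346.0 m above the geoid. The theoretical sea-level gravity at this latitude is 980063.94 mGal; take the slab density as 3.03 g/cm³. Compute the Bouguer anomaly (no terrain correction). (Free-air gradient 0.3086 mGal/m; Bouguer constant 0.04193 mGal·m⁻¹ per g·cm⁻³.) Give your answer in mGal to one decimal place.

-149.4

Free-air correction = 0.3086 × 346.0 = 106.78 mGal
Free-air anomaly = 979851.72 − 980063.94 + (106.78) = -105.44 mGal
Bouguer slab correction = 0.04193 × 3.03 × 346.0 = 43.96 mGal
Simple Bouguer anomaly = -105.44 − (43.96) = -149.40 mGal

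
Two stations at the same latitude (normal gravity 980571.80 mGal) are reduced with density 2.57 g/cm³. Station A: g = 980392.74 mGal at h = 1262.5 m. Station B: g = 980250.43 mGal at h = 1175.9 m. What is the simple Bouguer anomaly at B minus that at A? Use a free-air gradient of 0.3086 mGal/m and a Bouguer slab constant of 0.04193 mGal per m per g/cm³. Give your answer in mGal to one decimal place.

-159.7

Δg_SB(A) = 980392.74 − 980571.80 + 0.3086×1262.5 − 0.04193×2.57×1262.5 = 74.50 mGal
Δg_SB(B) = 980250.43 − 980571.80 + 0.3086×1175.9 − 0.04193×2.57×1175.9 = -85.20 mGal
Difference = -85.20 − (74.50) = -159.70 mGal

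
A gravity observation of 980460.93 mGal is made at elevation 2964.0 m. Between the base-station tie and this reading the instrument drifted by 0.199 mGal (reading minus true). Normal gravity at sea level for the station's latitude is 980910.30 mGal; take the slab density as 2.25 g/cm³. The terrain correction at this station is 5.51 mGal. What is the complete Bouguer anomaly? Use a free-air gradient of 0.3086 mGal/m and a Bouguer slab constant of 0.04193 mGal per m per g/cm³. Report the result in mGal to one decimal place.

191.0

Drift-corrected reading = 980460.93 − (0.199) = 980460.731 mGal
Free-air correction = 0.3086 × 2964.0 = 914.69 mGal
Free-air anomaly = 980460.731 − 980910.30 + (914.69) = 465.121 mGal
Bouguer slab correction = 0.04193 × 2.25 × 2964.0 = 279.63 mGal
Simple Bouguer anomaly = 465.121 − (279.63) = 185.491 mGal
Complete Bouguer anomaly = 185.491 + 5.51 = 191.001 mGal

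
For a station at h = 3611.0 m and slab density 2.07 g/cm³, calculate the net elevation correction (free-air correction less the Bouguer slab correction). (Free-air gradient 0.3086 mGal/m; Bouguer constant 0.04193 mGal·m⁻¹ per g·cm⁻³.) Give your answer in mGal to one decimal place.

800.9

Combined gradient = 0.3086 − 0.04193 × 2.07 = 0.2218049 mGal/m
Combined elevation correction = 0.2218049 × 3611.0 = 800.9 mGal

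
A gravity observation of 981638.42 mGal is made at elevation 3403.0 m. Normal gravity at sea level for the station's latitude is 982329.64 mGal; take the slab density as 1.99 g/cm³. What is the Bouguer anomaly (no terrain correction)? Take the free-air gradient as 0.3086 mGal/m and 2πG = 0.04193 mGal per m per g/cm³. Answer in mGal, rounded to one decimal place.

Free-air correction = 0.3086 × 3403.0 = 1050.17 mGal
Free-air anomaly = 981638.42 − 982329.64 + (1050.17) = 358.95 mGal
Bouguer slab correction = 0.04193 × 1.99 × 3403.0 = 283.95 mGal
Simple Bouguer anomaly = 358.95 − (283.95) = 75.00 mGal

75.0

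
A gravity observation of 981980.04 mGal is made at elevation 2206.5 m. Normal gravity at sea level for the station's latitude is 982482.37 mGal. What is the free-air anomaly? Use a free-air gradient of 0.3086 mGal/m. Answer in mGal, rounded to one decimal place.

178.6

Free-air correction = 0.3086 × 2206.5 = 680.93 mGal
Free-air anomaly = 981980.04 − 982482.37 + (680.93) = 178.60 mGal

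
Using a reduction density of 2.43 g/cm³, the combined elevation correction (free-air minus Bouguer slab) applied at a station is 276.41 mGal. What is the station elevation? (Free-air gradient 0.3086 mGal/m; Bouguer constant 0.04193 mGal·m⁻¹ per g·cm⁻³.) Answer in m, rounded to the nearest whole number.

Combined gradient = 0.3086 − 0.04193 × 2.43 = 0.2067101 mGal/m
h = 276.41 / 0.2067101 = 1337.19 m

1337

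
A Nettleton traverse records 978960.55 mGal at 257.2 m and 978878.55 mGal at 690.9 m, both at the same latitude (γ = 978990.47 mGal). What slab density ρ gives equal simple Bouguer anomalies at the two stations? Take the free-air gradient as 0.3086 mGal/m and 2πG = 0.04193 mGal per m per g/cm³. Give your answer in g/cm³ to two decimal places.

2.85

Δg_obs = 978878.55 − 978960.55 = -82.00 mGal over Δh = 690.9 − 257.2 = 433.7 m
Equal Bouguer anomalies ⇒ Δg_obs + (0.3086 − 0.04193ρ)·Δh = 0
0.3086 − 0.04193ρ = −Δg_obs/Δh = 0.18907
ρ = (0.3086 − 0.18907) / 0.04193 = 2.85 g/cm³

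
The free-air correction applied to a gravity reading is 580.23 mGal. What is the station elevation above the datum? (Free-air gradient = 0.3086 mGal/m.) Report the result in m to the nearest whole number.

h = 580.23 / 0.3086 = 1880.20 m

1880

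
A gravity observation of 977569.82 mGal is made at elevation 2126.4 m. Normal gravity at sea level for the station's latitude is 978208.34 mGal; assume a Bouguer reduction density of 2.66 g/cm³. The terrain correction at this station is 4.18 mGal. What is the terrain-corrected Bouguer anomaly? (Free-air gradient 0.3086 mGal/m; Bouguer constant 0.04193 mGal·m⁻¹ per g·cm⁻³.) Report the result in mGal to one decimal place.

-215.3

Free-air correction = 0.3086 × 2126.4 = 656.21 mGal
Free-air anomaly = 977569.82 − 978208.34 + (656.21) = 17.69 mGal
Bouguer slab correction = 0.04193 × 2.66 × 2126.4 = 237.17 mGal
Simple Bouguer anomaly = 17.69 − (237.17) = -219.48 mGal
Complete Bouguer anomaly = -219.48 + 4.18 = -215.30 mGal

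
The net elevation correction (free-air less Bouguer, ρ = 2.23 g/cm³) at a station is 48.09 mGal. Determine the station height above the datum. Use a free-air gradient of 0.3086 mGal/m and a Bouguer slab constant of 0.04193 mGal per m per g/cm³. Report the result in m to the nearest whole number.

Combined gradient = 0.3086 − 0.04193 × 2.23 = 0.2150961 mGal/m
h = 48.09 / 0.2150961 = 223.57 m

224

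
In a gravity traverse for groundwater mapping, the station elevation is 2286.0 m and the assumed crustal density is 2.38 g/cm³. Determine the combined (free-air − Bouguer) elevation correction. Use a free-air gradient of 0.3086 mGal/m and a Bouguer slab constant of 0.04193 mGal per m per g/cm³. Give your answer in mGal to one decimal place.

477.3

Combined gradient = 0.3086 − 0.04193 × 2.38 = 0.2088066 mGal/m
Combined elevation correction = 0.2088066 × 2286.0 = 477.3 mGal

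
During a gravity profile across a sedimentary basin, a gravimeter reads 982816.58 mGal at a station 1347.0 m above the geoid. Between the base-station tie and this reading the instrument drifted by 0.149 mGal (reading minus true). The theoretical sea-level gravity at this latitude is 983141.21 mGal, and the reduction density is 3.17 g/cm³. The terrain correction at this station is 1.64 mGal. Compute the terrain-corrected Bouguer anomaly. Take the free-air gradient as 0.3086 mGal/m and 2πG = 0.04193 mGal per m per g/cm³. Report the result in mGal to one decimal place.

-86.5

Drift-corrected reading = 982816.58 − (0.149) = 982816.431 mGal
Free-air correction = 0.3086 × 1347.0 = 415.68 mGal
Free-air anomaly = 982816.431 − 983141.21 + (415.68) = 90.901 mGal
Bouguer slab correction = 0.04193 × 3.17 × 1347.0 = 179.04 mGal
Simple Bouguer anomaly = 90.901 − (179.04) = -88.139 mGal
Complete Bouguer anomaly = -88.139 + 1.64 = -86.499 mGal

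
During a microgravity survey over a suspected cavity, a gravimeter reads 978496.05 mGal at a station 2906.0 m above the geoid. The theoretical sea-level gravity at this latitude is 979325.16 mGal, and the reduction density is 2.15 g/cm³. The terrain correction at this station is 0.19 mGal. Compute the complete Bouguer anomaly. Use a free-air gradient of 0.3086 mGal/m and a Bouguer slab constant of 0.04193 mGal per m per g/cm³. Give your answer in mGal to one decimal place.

-194.1

Free-air correction = 0.3086 × 2906.0 = 896.79 mGal
Free-air anomaly = 978496.05 − 979325.16 + (896.79) = 67.68 mGal
Bouguer slab correction = 0.04193 × 2.15 × 2906.0 = 261.97 mGal
Simple Bouguer anomaly = 67.68 − (261.97) = -194.29 mGal
Complete Bouguer anomaly = -194.29 + 0.19 = -194.10 mGal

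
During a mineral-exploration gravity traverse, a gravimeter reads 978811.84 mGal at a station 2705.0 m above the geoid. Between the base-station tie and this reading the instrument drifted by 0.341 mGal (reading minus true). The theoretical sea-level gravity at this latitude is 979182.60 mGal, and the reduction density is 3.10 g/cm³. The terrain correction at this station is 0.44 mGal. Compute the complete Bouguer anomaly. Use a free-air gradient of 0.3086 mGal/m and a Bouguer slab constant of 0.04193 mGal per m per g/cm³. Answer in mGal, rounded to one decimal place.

112.5

Drift-corrected reading = 978811.84 − (0.341) = 978811.499 mGal
Free-air correction = 0.3086 × 2705.0 = 834.76 mGal
Free-air anomaly = 978811.499 − 979182.60 + (834.76) = 463.659 mGal
Bouguer slab correction = 0.04193 × 3.10 × 2705.0 = 351.60 mGal
Simple Bouguer anomaly = 463.659 − (351.60) = 112.059 mGal
Complete Bouguer anomaly = 112.059 + 0.44 = 112.499 mGal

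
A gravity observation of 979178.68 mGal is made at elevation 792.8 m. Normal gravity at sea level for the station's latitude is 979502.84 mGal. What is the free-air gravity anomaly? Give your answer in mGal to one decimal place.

-79.5

Free-air correction = 0.3086 × 792.8 = 244.66 mGal
Free-air anomaly = 979178.68 − 979502.84 + (244.66) = -79.50 mGal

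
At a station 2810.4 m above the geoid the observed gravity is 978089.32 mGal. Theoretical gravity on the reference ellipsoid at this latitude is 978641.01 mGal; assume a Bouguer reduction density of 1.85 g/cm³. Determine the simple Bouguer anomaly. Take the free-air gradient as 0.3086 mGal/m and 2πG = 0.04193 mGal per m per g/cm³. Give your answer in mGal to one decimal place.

97.6

Free-air correction = 0.3086 × 2810.4 = 867.29 mGal
Free-air anomaly = 978089.32 − 978641.01 + (867.29) = 315.60 mGal
Bouguer slab correction = 0.04193 × 1.85 × 2810.4 = 218.00 mGal
Simple Bouguer anomaly = 315.60 − (218.00) = 97.60 mGal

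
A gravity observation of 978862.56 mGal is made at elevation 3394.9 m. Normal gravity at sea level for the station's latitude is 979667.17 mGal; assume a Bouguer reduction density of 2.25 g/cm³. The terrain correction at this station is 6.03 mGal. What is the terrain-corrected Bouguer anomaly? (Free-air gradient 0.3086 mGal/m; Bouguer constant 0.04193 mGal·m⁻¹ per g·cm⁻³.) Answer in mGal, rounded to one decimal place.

-71.2

Free-air correction = 0.3086 × 3394.9 = 1047.67 mGal
Free-air anomaly = 978862.56 − 979667.17 + (1047.67) = 243.06 mGal
Bouguer slab correction = 0.04193 × 2.25 × 3394.9 = 320.28 mGal
Simple Bouguer anomaly = 243.06 − (320.28) = -77.22 mGal
Complete Bouguer anomaly = -77.22 + 6.03 = -71.19 mGal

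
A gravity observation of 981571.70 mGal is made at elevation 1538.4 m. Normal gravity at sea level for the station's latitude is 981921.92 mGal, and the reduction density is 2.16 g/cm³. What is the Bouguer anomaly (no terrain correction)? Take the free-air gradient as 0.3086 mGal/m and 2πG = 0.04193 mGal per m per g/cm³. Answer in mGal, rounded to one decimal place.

-14.8

Free-air correction = 0.3086 × 1538.4 = 474.75 mGal
Free-air anomaly = 981571.70 − 981921.92 + (474.75) = 124.53 mGal
Bouguer slab correction = 0.04193 × 2.16 × 1538.4 = 139.33 mGal
Simple Bouguer anomaly = 124.53 − (139.33) = -14.80 mGal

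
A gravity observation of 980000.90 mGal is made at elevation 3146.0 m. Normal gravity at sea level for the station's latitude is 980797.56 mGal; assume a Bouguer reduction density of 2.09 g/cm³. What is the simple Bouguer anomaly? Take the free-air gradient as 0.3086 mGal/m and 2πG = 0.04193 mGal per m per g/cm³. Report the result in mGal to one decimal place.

-101.5

Free-air correction = 0.3086 × 3146.0 = 970.86 mGal
Free-air anomaly = 980000.90 − 980797.56 + (970.86) = 174.20 mGal
Bouguer slab correction = 0.04193 × 2.09 × 3146.0 = 275.70 mGal
Simple Bouguer anomaly = 174.20 − (275.70) = -101.50 mGal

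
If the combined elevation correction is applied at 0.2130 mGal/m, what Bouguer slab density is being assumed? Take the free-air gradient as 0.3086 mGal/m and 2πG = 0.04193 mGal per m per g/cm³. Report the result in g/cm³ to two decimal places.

2.28

0.2130 = 0.3086 − 0.04193 × ρ
ρ = (0.3086 − 0.2130) / 0.04193 = 2.28 g/cm³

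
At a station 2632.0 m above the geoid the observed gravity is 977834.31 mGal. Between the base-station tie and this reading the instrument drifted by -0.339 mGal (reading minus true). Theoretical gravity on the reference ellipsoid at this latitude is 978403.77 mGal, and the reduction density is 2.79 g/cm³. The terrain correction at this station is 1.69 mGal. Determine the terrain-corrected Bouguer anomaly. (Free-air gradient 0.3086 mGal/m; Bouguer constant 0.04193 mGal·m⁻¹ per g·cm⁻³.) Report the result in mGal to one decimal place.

-63.1

Drift-corrected reading = 977834.31 − (-0.339) = 977834.649 mGal
Free-air correction = 0.3086 × 2632.0 = 812.24 mGal
Free-air anomaly = 977834.649 − 978403.77 + (812.24) = 243.119 mGal
Bouguer slab correction = 0.04193 × 2.79 × 2632.0 = 307.90 mGal
Simple Bouguer anomaly = 243.119 − (307.90) = -64.781 mGal
Complete Bouguer anomaly = -64.781 + 1.69 = -63.091 mGal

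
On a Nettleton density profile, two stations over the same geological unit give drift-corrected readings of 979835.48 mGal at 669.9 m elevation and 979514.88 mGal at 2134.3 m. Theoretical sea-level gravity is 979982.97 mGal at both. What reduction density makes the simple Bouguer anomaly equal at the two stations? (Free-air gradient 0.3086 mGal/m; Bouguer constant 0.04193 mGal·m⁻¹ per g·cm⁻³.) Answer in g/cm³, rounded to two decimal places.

Δg_obs = 979514.88 − 979835.48 = -320.60 mGal over Δh = 2134.3 − 669.9 = 1464.4 m
Equal Bouguer anomalies ⇒ Δg_obs + (0.3086 − 0.04193ρ)·Δh = 0
0.3086 − 0.04193ρ = −Δg_obs/Δh = 0.21893
ρ = (0.3086 − 0.21893) / 0.04193 = 2.14 g/cm³

2.14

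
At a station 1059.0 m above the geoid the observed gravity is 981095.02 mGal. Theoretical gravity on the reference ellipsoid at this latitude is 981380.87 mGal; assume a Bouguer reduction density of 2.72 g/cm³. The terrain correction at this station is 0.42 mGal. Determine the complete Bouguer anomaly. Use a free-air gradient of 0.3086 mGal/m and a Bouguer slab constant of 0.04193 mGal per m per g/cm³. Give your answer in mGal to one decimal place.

-79.4

Free-air correction = 0.3086 × 1059.0 = 326.81 mGal
Free-air anomaly = 981095.02 − 981380.87 + (326.81) = 40.96 mGal
Bouguer slab correction = 0.04193 × 2.72 × 1059.0 = 120.78 mGal
Simple Bouguer anomaly = 40.96 − (120.78) = -79.82 mGal
Complete Bouguer anomaly = -79.82 + 0.42 = -79.40 mGal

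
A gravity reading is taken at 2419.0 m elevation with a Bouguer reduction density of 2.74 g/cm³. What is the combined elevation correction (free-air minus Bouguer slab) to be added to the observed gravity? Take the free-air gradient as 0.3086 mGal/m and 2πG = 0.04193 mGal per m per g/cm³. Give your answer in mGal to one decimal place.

468.6

Combined gradient = 0.3086 − 0.04193 × 2.74 = 0.1937118 mGal/m
Combined elevation correction = 0.1937118 × 2419.0 = 468.6 mGal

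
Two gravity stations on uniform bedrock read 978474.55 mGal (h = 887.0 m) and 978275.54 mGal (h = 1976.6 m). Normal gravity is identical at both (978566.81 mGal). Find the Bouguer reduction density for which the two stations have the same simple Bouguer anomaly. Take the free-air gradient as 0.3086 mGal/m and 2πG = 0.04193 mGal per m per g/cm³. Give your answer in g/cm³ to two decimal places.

3.00

Δg_obs = 978275.54 − 978474.55 = -199.01 mGal over Δh = 1976.6 − 887.0 = 1089.6 m
Equal Bouguer anomalies ⇒ Δg_obs + (0.3086 − 0.04193ρ)·Δh = 0
0.3086 − 0.04193ρ = −Δg_obs/Δh = 0.18265
ρ = (0.3086 − 0.18265) / 0.04193 = 3.00 g/cm³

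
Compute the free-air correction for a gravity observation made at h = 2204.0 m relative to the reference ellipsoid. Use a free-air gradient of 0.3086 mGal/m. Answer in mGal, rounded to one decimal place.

680.2

Free-air correction = 0.3086 × 2204.0 = 680.2 mGal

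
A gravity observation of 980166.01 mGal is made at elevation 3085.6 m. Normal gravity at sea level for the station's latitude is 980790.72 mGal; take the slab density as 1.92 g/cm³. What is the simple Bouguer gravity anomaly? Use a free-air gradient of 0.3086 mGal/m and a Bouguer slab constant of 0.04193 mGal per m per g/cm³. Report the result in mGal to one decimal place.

79.1

Free-air correction = 0.3086 × 3085.6 = 952.22 mGal
Free-air anomaly = 980166.01 − 980790.72 + (952.22) = 327.51 mGal
Bouguer slab correction = 0.04193 × 1.92 × 3085.6 = 248.41 mGal
Simple Bouguer anomaly = 327.51 − (248.41) = 79.10 mGal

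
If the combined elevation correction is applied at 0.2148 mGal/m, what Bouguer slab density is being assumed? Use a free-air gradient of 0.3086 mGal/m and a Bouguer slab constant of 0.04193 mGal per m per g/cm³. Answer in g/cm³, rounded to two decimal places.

0.2148 = 0.3086 − 0.04193 × ρ
ρ = (0.3086 − 0.2148) / 0.04193 = 2.24 g/cm³

2.24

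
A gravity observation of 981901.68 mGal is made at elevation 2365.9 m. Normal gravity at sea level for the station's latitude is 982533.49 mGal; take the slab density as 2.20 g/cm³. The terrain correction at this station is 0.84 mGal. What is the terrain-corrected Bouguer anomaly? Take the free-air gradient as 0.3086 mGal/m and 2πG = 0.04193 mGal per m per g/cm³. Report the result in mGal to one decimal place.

-119.1

Free-air correction = 0.3086 × 2365.9 = 730.12 mGal
Free-air anomaly = 981901.68 − 982533.49 + (730.12) = 98.31 mGal
Bouguer slab correction = 0.04193 × 2.20 × 2365.9 = 218.24 mGal
Simple Bouguer anomaly = 98.31 − (218.24) = -119.93 mGal
Complete Bouguer anomaly = -119.93 + 0.84 = -119.09 mGal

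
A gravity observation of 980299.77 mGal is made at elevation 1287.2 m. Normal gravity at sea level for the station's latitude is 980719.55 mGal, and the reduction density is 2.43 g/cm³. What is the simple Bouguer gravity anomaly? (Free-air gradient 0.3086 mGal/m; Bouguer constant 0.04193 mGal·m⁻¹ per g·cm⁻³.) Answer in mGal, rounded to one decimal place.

Free-air correction = 0.3086 × 1287.2 = 397.23 mGal
Free-air anomaly = 980299.77 − 980719.55 + (397.23) = -22.55 mGal
Bouguer slab correction = 0.04193 × 2.43 × 1287.2 = 131.15 mGal
Simple Bouguer anomaly = -22.55 − (131.15) = -153.70 mGal

-153.7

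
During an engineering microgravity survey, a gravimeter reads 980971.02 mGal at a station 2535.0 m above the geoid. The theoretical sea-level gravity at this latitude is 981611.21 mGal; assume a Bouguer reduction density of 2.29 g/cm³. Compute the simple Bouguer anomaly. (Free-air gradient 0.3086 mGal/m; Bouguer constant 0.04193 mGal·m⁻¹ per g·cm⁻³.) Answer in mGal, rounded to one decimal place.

Free-air correction = 0.3086 × 2535.0 = 782.30 mGal
Free-air anomaly = 980971.02 − 981611.21 + (782.30) = 142.11 mGal
Bouguer slab correction = 0.04193 × 2.29 × 2535.0 = 243.41 mGal
Simple Bouguer anomaly = 142.11 − (243.41) = -101.30 mGal

-101.3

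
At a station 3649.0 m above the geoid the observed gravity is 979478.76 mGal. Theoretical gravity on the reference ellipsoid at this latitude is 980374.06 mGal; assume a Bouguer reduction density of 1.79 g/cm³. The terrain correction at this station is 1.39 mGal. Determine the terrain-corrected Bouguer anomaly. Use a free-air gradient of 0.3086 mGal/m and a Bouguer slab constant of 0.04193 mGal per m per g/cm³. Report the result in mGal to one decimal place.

-41.7

Free-air correction = 0.3086 × 3649.0 = 1126.08 mGal
Free-air anomaly = 979478.76 − 980374.06 + (1126.08) = 230.78 mGal
Bouguer slab correction = 0.04193 × 1.79 × 3649.0 = 273.87 mGal
Simple Bouguer anomaly = 230.78 − (273.87) = -43.09 mGal
Complete Bouguer anomaly = -43.09 + 1.39 = -41.70 mGal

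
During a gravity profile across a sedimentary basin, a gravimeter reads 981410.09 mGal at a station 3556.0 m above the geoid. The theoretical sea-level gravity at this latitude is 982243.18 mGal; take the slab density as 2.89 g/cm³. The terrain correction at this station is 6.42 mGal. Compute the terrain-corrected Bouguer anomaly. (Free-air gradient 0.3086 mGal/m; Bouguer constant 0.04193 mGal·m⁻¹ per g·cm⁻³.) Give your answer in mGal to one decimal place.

-160.2

Free-air correction = 0.3086 × 3556.0 = 1097.38 mGal
Free-air anomaly = 981410.09 − 982243.18 + (1097.38) = 264.29 mGal
Bouguer slab correction = 0.04193 × 2.89 × 3556.0 = 430.91 mGal
Simple Bouguer anomaly = 264.29 − (430.91) = -166.62 mGal
Complete Bouguer anomaly = -166.62 + 6.42 = -160.20 mGal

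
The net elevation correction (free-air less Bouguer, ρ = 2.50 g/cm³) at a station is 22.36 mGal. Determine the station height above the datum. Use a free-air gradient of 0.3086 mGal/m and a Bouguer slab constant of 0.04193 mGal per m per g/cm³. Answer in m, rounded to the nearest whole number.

110

Combined gradient = 0.3086 − 0.04193 × 2.50 = 0.2037750 mGal/m
h = 22.36 / 0.2037750 = 109.73 m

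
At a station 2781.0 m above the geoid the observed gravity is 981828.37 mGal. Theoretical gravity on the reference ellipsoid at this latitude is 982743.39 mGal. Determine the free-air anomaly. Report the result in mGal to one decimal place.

-56.8

Free-air correction = 0.3086 × 2781.0 = 858.22 mGal
Free-air anomaly = 981828.37 − 982743.39 + (858.22) = -56.80 mGal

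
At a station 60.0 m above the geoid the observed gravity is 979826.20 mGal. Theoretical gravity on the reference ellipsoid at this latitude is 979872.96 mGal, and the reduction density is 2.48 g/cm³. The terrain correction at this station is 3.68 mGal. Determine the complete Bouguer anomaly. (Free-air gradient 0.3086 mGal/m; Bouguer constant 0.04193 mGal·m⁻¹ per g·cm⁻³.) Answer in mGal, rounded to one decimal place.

-30.8

Free-air correction = 0.3086 × 60.0 = 18.52 mGal
Free-air anomaly = 979826.20 − 979872.96 + (18.52) = -28.24 mGal
Bouguer slab correction = 0.04193 × 2.48 × 60.0 = 6.24 mGal
Simple Bouguer anomaly = -28.24 − (6.24) = -34.48 mGal
Complete Bouguer anomaly = -34.48 + 3.68 = -30.80 mGal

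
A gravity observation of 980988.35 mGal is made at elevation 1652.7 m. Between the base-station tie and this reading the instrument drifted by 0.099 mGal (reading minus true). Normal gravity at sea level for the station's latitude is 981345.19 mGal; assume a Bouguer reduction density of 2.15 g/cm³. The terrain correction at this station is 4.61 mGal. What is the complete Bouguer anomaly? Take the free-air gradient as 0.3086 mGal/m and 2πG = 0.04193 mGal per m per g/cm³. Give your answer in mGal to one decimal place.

8.7

Drift-corrected reading = 980988.35 − (0.099) = 980988.251 mGal
Free-air correction = 0.3086 × 1652.7 = 510.02 mGal
Free-air anomaly = 980988.251 − 981345.19 + (510.02) = 153.081 mGal
Bouguer slab correction = 0.04193 × 2.15 × 1652.7 = 148.99 mGal
Simple Bouguer anomaly = 153.081 − (148.99) = 4.091 mGal
Complete Bouguer anomaly = 4.091 + 4.61 = 8.701 mGal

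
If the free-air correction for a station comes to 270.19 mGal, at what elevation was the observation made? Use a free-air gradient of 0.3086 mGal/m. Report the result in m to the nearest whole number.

h = 270.19 / 0.3086 = 875.53 m

876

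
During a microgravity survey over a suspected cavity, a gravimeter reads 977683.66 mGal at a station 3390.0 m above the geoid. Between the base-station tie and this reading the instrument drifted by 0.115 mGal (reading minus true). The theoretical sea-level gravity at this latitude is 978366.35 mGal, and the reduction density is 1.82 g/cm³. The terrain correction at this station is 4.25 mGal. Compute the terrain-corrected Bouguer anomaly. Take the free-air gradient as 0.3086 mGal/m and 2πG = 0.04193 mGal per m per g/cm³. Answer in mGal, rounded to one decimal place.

108.9

Drift-corrected reading = 977683.66 − (0.115) = 977683.545 mGal
Free-air correction = 0.3086 × 3390.0 = 1046.15 mGal
Free-air anomaly = 977683.545 − 978366.35 + (1046.15) = 363.345 mGal
Bouguer slab correction = 0.04193 × 1.82 × 3390.0 = 258.70 mGal
Simple Bouguer anomaly = 363.345 − (258.70) = 104.645 mGal
Complete Bouguer anomaly = 104.645 + 4.25 = 108.895 mGal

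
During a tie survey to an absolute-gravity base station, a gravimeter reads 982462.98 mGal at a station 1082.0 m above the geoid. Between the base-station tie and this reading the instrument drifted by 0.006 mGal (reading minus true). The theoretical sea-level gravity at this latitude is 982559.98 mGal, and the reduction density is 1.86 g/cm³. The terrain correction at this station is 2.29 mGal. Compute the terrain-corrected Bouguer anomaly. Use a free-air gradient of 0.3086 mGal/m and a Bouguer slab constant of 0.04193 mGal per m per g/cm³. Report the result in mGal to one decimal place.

Drift-corrected reading = 982462.98 − (0.006) = 982462.974 mGal
Free-air correction = 0.3086 × 1082.0 = 333.91 mGal
Free-air anomaly = 982462.974 − 982559.98 + (333.91) = 236.904 mGal
Bouguer slab correction = 0.04193 × 1.86 × 1082.0 = 84.38 mGal
Simple Bouguer anomaly = 236.904 − (84.38) = 152.524 mGal
Complete Bouguer anomaly = 152.524 + 2.29 = 154.814 mGal

154.8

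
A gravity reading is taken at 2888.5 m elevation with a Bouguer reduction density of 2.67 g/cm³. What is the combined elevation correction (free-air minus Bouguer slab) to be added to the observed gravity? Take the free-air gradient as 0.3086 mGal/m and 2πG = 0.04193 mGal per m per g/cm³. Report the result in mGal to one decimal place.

568.0

Combined gradient = 0.3086 − 0.04193 × 2.67 = 0.1966469 mGal/m
Combined elevation correction = 0.1966469 × 2888.5 = 568.0 mGal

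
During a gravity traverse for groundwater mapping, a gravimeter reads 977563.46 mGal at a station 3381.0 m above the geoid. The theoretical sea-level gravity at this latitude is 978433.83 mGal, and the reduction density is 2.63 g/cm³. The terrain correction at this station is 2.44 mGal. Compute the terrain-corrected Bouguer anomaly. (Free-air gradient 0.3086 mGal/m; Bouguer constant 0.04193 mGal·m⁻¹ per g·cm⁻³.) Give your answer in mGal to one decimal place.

Free-air correction = 0.3086 × 3381.0 = 1043.38 mGal
Free-air anomaly = 977563.46 − 978433.83 + (1043.38) = 173.01 mGal
Bouguer slab correction = 0.04193 × 2.63 × 3381.0 = 372.84 mGal
Simple Bouguer anomaly = 173.01 − (372.84) = -199.83 mGal
Complete Bouguer anomaly = -199.83 + 2.44 = -197.39 mGal

-197.4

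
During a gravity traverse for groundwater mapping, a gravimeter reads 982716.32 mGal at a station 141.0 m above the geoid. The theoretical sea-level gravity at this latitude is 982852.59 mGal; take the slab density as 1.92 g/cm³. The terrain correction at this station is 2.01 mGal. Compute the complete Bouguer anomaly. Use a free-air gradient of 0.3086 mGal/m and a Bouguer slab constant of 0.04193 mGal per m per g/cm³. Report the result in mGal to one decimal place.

-102.1

Free-air correction = 0.3086 × 141.0 = 43.51 mGal
Free-air anomaly = 982716.32 − 982852.59 + (43.51) = -92.76 mGal
Bouguer slab correction = 0.04193 × 1.92 × 141.0 = 11.35 mGal
Simple Bouguer anomaly = -92.76 − (11.35) = -104.11 mGal
Complete Bouguer anomaly = -104.11 + 2.01 = -102.10 mGal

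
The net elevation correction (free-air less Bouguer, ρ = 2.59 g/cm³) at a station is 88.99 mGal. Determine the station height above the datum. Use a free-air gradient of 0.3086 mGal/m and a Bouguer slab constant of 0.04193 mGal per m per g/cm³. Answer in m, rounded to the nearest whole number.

Combined gradient = 0.3086 − 0.04193 × 2.59 = 0.2000013 mGal/m
h = 88.99 / 0.2000013 = 444.95 m

445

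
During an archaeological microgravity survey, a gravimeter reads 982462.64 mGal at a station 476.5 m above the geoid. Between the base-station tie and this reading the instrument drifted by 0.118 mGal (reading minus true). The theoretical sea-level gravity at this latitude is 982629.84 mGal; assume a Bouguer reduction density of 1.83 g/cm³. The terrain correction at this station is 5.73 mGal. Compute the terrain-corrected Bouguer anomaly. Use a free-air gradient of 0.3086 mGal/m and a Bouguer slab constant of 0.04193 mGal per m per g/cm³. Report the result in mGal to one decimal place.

-51.1

Drift-corrected reading = 982462.64 − (0.118) = 982462.522 mGal
Free-air correction = 0.3086 × 476.5 = 147.05 mGal
Free-air anomaly = 982462.522 − 982629.84 + (147.05) = -20.268 mGal
Bouguer slab correction = 0.04193 × 1.83 × 476.5 = 36.56 mGal
Simple Bouguer anomaly = -20.268 − (36.56) = -56.828 mGal
Complete Bouguer anomaly = -56.828 + 5.73 = -51.098 mGal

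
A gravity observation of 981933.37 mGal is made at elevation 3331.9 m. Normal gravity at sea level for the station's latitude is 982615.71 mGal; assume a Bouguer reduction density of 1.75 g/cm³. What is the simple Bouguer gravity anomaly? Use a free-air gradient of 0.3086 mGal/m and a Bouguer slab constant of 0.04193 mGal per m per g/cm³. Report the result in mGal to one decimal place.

101.4

Free-air correction = 0.3086 × 3331.9 = 1028.22 mGal
Free-air anomaly = 981933.37 − 982615.71 + (1028.22) = 345.88 mGal
Bouguer slab correction = 0.04193 × 1.75 × 3331.9 = 244.49 mGal
Simple Bouguer anomaly = 345.88 − (244.49) = 101.39 mGal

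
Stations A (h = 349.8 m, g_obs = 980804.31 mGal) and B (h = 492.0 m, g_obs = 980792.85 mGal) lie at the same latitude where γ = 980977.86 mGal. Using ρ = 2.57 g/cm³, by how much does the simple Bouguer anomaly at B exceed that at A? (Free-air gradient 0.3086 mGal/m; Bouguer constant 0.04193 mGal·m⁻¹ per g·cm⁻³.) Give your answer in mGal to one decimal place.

17.1

Δg_SB(A) = 980804.31 − 980977.86 + 0.3086×349.8 − 0.04193×2.57×349.8 = -103.30 mGal
Δg_SB(B) = 980792.85 − 980977.86 + 0.3086×492.0 − 0.04193×2.57×492.0 = -86.20 mGal
Difference = -86.20 − (-103.30) = 17.10 mGal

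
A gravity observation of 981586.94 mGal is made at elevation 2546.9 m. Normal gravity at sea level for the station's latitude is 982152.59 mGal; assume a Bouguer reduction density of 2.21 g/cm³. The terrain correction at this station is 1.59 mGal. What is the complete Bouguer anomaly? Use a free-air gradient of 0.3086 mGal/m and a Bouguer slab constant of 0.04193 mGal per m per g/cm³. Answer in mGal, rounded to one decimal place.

Free-air correction = 0.3086 × 2546.9 = 785.97 mGal
Free-air anomaly = 981586.94 − 982152.59 + (785.97) = 220.32 mGal
Bouguer slab correction = 0.04193 × 2.21 × 2546.9 = 236.01 mGal
Simple Bouguer anomaly = 220.32 − (236.01) = -15.69 mGal
Complete Bouguer anomaly = -15.69 + 1.59 = -14.10 mGal

-14.1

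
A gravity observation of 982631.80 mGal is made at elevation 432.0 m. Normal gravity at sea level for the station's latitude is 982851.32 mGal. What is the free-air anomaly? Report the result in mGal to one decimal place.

-86.2

Free-air correction = 0.3086 × 432.0 = 133.32 mGal
Free-air anomaly = 982631.80 − 982851.32 + (133.32) = -86.20 mGal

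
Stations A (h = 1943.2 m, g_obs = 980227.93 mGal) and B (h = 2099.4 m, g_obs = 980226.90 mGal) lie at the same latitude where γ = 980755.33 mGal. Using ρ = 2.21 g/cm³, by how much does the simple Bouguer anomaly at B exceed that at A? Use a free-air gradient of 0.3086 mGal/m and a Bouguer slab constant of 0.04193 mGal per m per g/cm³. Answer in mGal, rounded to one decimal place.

Δg_SB(A) = 980227.93 − 980755.33 + 0.3086×1943.2 − 0.04193×2.21×1943.2 = -107.80 mGal
Δg_SB(B) = 980226.90 − 980755.33 + 0.3086×2099.4 − 0.04193×2.21×2099.4 = -75.10 mGal
Difference = -75.10 − (-107.80) = 32.70 mGal

32.7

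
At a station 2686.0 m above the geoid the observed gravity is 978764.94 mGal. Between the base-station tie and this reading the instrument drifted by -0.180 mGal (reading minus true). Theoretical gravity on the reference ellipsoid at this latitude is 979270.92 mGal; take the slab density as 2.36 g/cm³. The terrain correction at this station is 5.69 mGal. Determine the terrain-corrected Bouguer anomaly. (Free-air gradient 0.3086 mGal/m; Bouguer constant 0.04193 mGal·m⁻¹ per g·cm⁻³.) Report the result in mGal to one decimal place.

Drift-corrected reading = 978764.94 − (-0.180) = 978765.120 mGal
Free-air correction = 0.3086 × 2686.0 = 828.90 mGal
Free-air anomaly = 978765.120 − 979270.92 + (828.90) = 323.100 mGal
Bouguer slab correction = 0.04193 × 2.36 × 2686.0 = 265.79 mGal
Simple Bouguer anomaly = 323.100 − (265.79) = 57.310 mGal
Complete Bouguer anomaly = 57.310 + 5.69 = 63.000 mGal

63.0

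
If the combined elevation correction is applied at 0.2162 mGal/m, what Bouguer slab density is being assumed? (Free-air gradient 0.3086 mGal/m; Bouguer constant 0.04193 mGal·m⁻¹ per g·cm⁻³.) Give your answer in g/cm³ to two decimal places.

0.2162 = 0.3086 − 0.04193 × ρ
ρ = (0.3086 − 0.2162) / 0.04193 = 2.20 g/cm³

2.20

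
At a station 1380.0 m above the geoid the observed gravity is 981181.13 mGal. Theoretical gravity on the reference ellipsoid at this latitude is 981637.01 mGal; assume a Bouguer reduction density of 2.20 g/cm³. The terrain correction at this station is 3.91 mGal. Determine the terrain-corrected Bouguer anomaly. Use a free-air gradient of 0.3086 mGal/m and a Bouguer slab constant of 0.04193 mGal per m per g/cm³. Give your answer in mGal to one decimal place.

-153.4

Free-air correction = 0.3086 × 1380.0 = 425.87 mGal
Free-air anomaly = 981181.13 − 981637.01 + (425.87) = -30.01 mGal
Bouguer slab correction = 0.04193 × 2.20 × 1380.0 = 127.30 mGal
Simple Bouguer anomaly = -30.01 − (127.30) = -157.31 mGal
Complete Bouguer anomaly = -157.31 + 3.91 = -153.40 mGal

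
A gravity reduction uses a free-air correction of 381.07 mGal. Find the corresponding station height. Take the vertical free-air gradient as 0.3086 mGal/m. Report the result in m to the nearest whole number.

1235

h = 381.07 / 0.3086 = 1234.83 m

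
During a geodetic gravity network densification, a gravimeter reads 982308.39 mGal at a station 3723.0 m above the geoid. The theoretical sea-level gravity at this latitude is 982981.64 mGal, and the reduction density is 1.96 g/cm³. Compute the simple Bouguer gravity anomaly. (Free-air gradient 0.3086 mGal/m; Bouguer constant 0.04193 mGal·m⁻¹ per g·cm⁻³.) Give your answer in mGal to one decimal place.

169.7

Free-air correction = 0.3086 × 3723.0 = 1148.92 mGal
Free-air anomaly = 982308.39 − 982981.64 + (1148.92) = 475.67 mGal
Bouguer slab correction = 0.04193 × 1.96 × 3723.0 = 305.97 mGal
Simple Bouguer anomaly = 475.67 − (305.97) = 169.70 mGal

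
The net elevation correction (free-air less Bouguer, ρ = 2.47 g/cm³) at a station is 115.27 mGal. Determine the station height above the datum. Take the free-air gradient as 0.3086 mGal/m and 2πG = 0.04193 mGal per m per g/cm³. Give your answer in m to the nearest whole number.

562

Combined gradient = 0.3086 − 0.04193 × 2.47 = 0.2050329 mGal/m
h = 115.27 / 0.2050329 = 562.20 m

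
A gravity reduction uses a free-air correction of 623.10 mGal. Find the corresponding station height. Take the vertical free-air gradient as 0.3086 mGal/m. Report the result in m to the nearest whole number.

h = 623.10 / 0.3086 = 2019.12 m

2019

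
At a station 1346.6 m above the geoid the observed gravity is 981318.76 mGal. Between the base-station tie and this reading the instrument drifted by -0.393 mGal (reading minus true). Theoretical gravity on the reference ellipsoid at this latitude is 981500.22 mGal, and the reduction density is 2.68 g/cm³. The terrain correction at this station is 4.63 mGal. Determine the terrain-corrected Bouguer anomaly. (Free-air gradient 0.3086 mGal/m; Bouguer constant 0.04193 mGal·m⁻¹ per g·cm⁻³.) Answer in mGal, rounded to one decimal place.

Drift-corrected reading = 981318.76 − (-0.393) = 981319.153 mGal
Free-air correction = 0.3086 × 1346.6 = 415.56 mGal
Free-air anomaly = 981319.153 − 981500.22 + (415.56) = 234.493 mGal
Bouguer slab correction = 0.04193 × 2.68 × 1346.6 = 151.32 mGal
Simple Bouguer anomaly = 234.493 − (151.32) = 83.173 mGal
Complete Bouguer anomaly = 83.173 + 4.63 = 87.803 mGal

87.8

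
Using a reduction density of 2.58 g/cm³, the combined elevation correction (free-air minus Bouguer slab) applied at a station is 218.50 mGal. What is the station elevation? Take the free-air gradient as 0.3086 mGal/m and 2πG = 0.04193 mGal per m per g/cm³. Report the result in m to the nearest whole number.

Combined gradient = 0.3086 − 0.04193 × 2.58 = 0.2004206 mGal/m
h = 218.50 / 0.2004206 = 1090.21 m

1090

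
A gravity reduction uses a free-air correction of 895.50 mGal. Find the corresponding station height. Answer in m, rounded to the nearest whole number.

h = 895.50 / 0.3086 = 2901.81 m

2902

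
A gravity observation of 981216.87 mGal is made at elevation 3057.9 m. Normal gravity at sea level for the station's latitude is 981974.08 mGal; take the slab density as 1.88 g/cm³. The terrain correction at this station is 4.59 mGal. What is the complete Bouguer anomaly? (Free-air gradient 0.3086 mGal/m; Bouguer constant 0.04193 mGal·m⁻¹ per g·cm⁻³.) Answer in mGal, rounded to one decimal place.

Free-air correction = 0.3086 × 3057.9 = 943.67 mGal
Free-air anomaly = 981216.87 − 981974.08 + (943.67) = 186.46 mGal
Bouguer slab correction = 0.04193 × 1.88 × 3057.9 = 241.05 mGal
Simple Bouguer anomaly = 186.46 − (241.05) = -54.59 mGal
Complete Bouguer anomaly = -54.59 + 4.59 = -50.00 mGal

-50.0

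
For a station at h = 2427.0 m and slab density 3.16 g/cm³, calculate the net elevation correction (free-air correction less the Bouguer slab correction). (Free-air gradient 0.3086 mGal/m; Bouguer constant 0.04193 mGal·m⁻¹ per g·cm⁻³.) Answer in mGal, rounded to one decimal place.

Combined gradient = 0.3086 − 0.04193 × 3.16 = 0.1761012 mGal/m
Combined elevation correction = 0.1761012 × 2427.0 = 427.4 mGal

427.4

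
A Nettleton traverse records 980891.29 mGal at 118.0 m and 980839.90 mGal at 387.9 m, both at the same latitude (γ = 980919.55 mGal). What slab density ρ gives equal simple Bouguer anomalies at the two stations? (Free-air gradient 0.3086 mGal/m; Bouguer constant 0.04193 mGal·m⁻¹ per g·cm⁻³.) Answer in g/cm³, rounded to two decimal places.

2.82

Δg_obs = 980839.90 − 980891.29 = -51.39 mGal over Δh = 387.9 − 118.0 = 269.9 m
Equal Bouguer anomalies ⇒ Δg_obs + (0.3086 − 0.04193ρ)·Δh = 0
0.3086 − 0.04193ρ = −Δg_obs/Δh = 0.19040
ρ = (0.3086 − 0.19040) / 0.04193 = 2.82 g/cm³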